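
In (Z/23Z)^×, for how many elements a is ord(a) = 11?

10

φ(23) = 23 − 1 = 22 = 2 · 11.
(Z/23Z)^× is cyclic (|G| = 22); a cyclic group of order m has exactly φ(d) elements of each order d | m, and none otherwise.
11 | 22, and φ(11) = 11 − 1 = 10.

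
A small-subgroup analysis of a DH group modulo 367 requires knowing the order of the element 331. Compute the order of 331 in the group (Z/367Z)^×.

By Lagrange's theorem, ord_367(331) divides φ(367) = 367 − 1 = 366 = 2 · 3 · 61.
Divisors of 366: 1, 2, 3, 6, 61, 122, 183, 366.
Compute 331^d (mod 367) for the divisors d until we hit 1:
331^1 ≡ 331
331^2 ≡ 195
331^3 ≡ 320
331^6 ≡ 7
331^61 ≡ 84
331^122 ≡ 83
331^183 ≡ 366
331^366 ≡ 1
Hence ord(331) = 366.

366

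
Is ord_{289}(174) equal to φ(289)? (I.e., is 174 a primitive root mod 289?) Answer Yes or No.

φ(289) = φ(17^2) = 17·(17−1) = 272 = 2^4 · 17.
It suffices to check that the order of 174 is not a proper divisor of 272: compute 174^(272/q) for q ∈ {2, 17}.
174^136 ≡ 1 (mod 289)  [q = 2: ≡ 1 ✗]
174^16 ≡ 256 (mod 289)  [q = 17: ≢ 1 ✓]
174^136 ≡ 1 shows ord(174) | 136, strictly less than φ(289); not a primitive root.

No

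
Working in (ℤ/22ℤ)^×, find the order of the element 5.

5

By Lagrange's theorem, ord_22(5) divides φ(22) = φ(2)·φ(11) = 1·10 = 10 = 2 · 5.
Divisors of 10: 1, 2, 5, 10.
Evaluate successive powers at the divisors of 10:
5^1 ≡ 5 (mod 22)
5^2 ≡ 3 (mod 22)
5^5 ≡ 1 (mod 22) ✓
Hence ord(5) = 5.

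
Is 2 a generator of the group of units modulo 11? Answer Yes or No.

Yes

φ(11) = 11 − 1 = 10 = 2 · 5.
Test 2^(10/q) mod 11 for each prime factor q of 10:
2^5 ≡ 10 (mod 11)  [q = 2: ≢ 1 ✓]
2^2 ≡ 4 (mod 11)  [q = 5: ≢ 1 ✓]
All checks pass, so 2 has order 10 and is a primitive root modulo 11.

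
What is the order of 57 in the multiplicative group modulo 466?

Since 57 ∈ (Z/466Z)^×, its order divides φ(466) = φ(2)·φ(233) = 1·232 = 232 = 2^3 · 29.
Divisors of 232: 1, 2, 4, 8, 29, 58, 116, 232.
Test each divisor d:
57^1 ≡ 57 (mod 466)
57^2 ≡ 453 (mod 466)
57^4 ≡ 169 (mod 466)
57^8 ≡ 135 (mod 466)
57^29 ≡ 221 (mod 466)
57^58 ≡ 377 (mod 466)
57^116 ≡ 465 (mod 466)
57^232 ≡ 1 (mod 466) ✓
Therefore the multiplicative order of 57 modulo 466 is 232.

232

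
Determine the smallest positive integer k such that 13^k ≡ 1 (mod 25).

20

The order of 13 must divide φ(25) = φ(5^2) = 5·(5−1) = 20 = 2^2 · 5.
Divisors of 20: 1, 2, 4, 5, 10, 20.
Evaluate successive powers at the divisors of 20:
13^1 ≡ 13
13^2 ≡ 19
13^4 ≡ 11
13^5 ≡ 18
13^10 ≡ 24
13^20 ≡ 1
Therefore the multiplicative order of 13 modulo 25 is 20.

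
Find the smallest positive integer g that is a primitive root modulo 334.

5

φ(334) = φ(2)·φ(167) = 1·166 = 166 = 2 · 83.
Test candidates g = 2, 3, … against the prime factors q ∈ {2, 83} of φ(334): g is a generator iff g^(166/q) ≢ 1 for every such q.
g = 2: gcd(2, 334) = 2 > 1, not a unit — skip.
g = 3: 3^83 ≡ 1 — hits 1, so not a primitive root.
g = 4: gcd(4, 334) = 2 > 1, not a unit — skip.
g = 5: 5^83 ≡ 333; 5^2 ≡ 25 — none is 1, so 5 is a primitive root.
Hence the least primitive root of 334 is 5.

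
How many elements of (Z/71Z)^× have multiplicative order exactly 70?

24

φ(71) = 71 − 1 = 70 = 2 · 5 · 7.
Since (Z/71Z)^× is cyclic of order 70, the number of elements of order d is φ(d) when d | 70 and 0 otherwise.
70 = 2 · 5 · 7 divides 70, and φ(70) = 24.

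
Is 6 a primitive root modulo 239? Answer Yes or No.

φ(239) = 239 − 1 = 238 = 2 · 7 · 17.
An element g generates (Z/239Z)^× iff g^(238/q) ≢ 1 (mod 239) for each prime q ∈ {2, 7, 17}.
6^119 ≡ 1 (mod 239)  [q = 2: ≡ 1 ✗]
6^34 ≡ 1 (mod 239)  [q = 7: ≡ 1 ✗]
6^14 ≡ 187 (mod 239)  [q = 17: ≢ 1 ✓]
The check at q = 2 fails, so 6 generates a proper subgroup.

No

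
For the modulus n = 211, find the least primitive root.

2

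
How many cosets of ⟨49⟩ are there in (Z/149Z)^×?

By Lagrange's theorem, ord_149(49) divides φ(149) = 149 − 1 = 148 = 2^2 · 37.
Divisors of 148: 1, 2, 4, 37, 74, 148.
Compute 49^d (mod 149) for the divisors d until we hit 1:
49^1 ≡ 49 (mod 149)
49^2 ≡ 17 (mod 149)
49^4 ≡ 140 (mod 149)
49^37 ≡ 1 (mod 149) ✓
Thus |⟨49⟩| = ord(49) = 37.
Index = |(Z/149Z)^×| / |⟨49⟩| = 148 / 37 = 4.

4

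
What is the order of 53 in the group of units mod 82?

40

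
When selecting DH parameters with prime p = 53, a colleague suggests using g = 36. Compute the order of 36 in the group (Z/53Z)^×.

13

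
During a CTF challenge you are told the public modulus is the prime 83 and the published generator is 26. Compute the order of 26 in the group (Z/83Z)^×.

41

Since 26 ∈ (Z/83Z)^×, its order divides φ(83) = 83 − 1 = 82 = 2 · 41.
Divisors of 82: 1, 2, 41, 82.
Compute 26^d (mod 83) for the divisors d until we hit 1:
26^1 ≡ 26 (mod 83)
26^2 ≡ 12 (mod 83)
26^41 ≡ 1 (mod 83) ✓
Therefore the multiplicative order of 26 modulo 83 is 41.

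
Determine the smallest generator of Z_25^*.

φ(25) = φ(5^2) = 5·(5−1) = 20 = 2^2 · 5.
g is a primitive root iff g^(20/q) ≢ 1 (mod 25) for each prime q ∈ {2, 5}.
g = 2: 2^10 ≡ 24; 2^4 ≡ 16 — none is 1, so 2 is a primitive root.
So 2 is the smallest generator of (Z/25Z)^×.

2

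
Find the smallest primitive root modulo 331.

3

φ(331) = 331 − 1 = 330 = 2 · 3 · 5 · 11.
g is a primitive root iff g^(330/q) ≢ 1 (mod 331) for each prime q ∈ {2, 3, 5, 11}.
g = 2: 2^165 ≡ 330; 2^110 ≡ 299; 2^66 ≡ 64; 2^30 ≡ 1 — hits 1, so not a primitive root.
g = 3: 3^165 ≡ 330; 3^110 ≡ 299; 3^66 ≡ 64; 3^30 ≡ 270 — none is 1, so 3 is a primitive root.
Hence the least primitive root of 331 is 3.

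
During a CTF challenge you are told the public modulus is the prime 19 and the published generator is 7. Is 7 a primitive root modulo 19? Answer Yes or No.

No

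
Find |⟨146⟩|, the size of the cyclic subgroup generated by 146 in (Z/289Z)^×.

Since 146 ∈ (Z/289Z)^×, its order divides φ(289) = φ(17^2) = 17·(17−1) = 272 = 2^4 · 17.
Divisors of 272: 1, 2, 4, 8, 16, 17, 34, 68, 136, 272.
Compute 146^d (mod 289) for the divisors d until we hit 1:
146^1 ≡ 146 (mod 289)
146^2 ≡ 219 (mod 289)
146^4 ≡ 276 (mod 289)
146^8 ≡ 169 (mod 289)
146^16 ≡ 239 (mod 289)
146^17 ≡ 214 (mod 289)
146^34 ≡ 134 (mod 289)
146^68 ≡ 38 (mod 289)
146^136 ≡ 288 (mod 289)
146^272 ≡ 1 (mod 289) ✓
So ord_289(146) = 272.

272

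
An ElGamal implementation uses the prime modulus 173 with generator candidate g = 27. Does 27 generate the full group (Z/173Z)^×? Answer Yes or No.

Yes

φ(173) = 173 − 1 = 172 = 2^2 · 43.
An element g generates (Z/173Z)^× iff g^(172/q) ≢ 1 (mod 173) for each prime q ∈ {2, 43}.
27^86 ≡ 172 (mod 173)  [q = 2: ≢ 1 ✓]
27^4 ≡ 158 (mod 173)  [q = 43: ≢ 1 ✓]
None equal 1, so ord_173(27) = 172: 27 is a primitive root.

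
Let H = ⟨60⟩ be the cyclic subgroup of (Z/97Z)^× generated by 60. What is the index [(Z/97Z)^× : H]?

1

Since 60 ∈ (Z/97Z)^×, its order divides φ(97) = 97 − 1 = 96 = 2^5 · 3.
Divisors of 96: 1, 2, 3, 4, 6, 8, 12, 16, 24, 32, 48, 96.
Test each divisor d:
60^1 ≡ 60 (mod 97)
60^2 ≡ 11 (mod 97)
60^3 ≡ 78 (mod 97)
60^4 ≡ 24 (mod 97)
60^6 ≡ 70 (mod 97)
60^8 ≡ 91 (mod 97)
60^12 ≡ 50 (mod 97)
60^16 ≡ 36 (mod 97)
60^24 ≡ 75 (mod 97)
60^32 ≡ 35 (mod 97)
60^48 ≡ 96 (mod 97)
60^96 ≡ 1 (mod 97) ✓
So ord_97(60) = 96, hence |⟨60⟩| = 96.
Index = |(Z/97Z)^×| / |⟨60⟩| = 96 / 96 = 1.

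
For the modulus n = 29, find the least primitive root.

2

φ(29) = 29 − 1 = 28 = 2^2 · 7.
Test candidates g = 2, 3, … against the prime factors q ∈ {2, 7} of φ(29): g is a generator iff g^(28/q) ≢ 1 for every such q.
g = 2: 2^14 ≡ 28; 2^4 ≡ 16 — none is 1, so 2 is a primitive root.
The smallest primitive root modulo 29 is 2.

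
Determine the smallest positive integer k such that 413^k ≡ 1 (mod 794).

11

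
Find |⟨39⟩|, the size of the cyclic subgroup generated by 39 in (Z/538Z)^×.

268

ord(39) | φ(538) = φ(2)·φ(269) = 1·268 = 268 = 2^2 · 67.
Divisors of 268: 1, 2, 4, 67, 134, 268.
Test each divisor d:
39^1 ≡ 39 (mod 538)
39^2 ≡ 445 (mod 538)
39^4 ≡ 41 (mod 538)
39^67 ≡ 351 (mod 538)
39^134 ≡ 537 (mod 538)
39^268 ≡ 1 (mod 538) ✓
Therefore the multiplicative order of 39 modulo 538 is 268.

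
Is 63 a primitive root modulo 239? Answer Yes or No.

φ(239) = 239 − 1 = 238 = 2 · 7 · 17.
It suffices to check that the order of 63 is not a proper divisor of 238: compute 63^(238/q) for q ∈ {2, 7, 17}.
63^119 ≡ 238 (mod 239)  [q = 2: ≢ 1 ✓]
63^34 ≡ 98 (mod 239)  [q = 7: ≢ 1 ✓]
63^14 ≡ 216 (mod 239)  [q = 17: ≢ 1 ✓]
All checks pass, so 63 has order 238 and is a primitive root modulo 239.

Yes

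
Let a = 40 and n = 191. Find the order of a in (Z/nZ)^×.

95

ord(40) | φ(191) = 191 − 1 = 190 = 2 · 5 · 19.
Divisors of 190: 1, 2, 5, 10, 19, 38, 95, 190.
Test each divisor d:
40^1 ≡ 40
40^2 ≡ 72
40^5 ≡ 125
40^10 ≡ 154
40^19 ≡ 39
40^38 ≡ 184
40^95 ≡ 1
The smallest such exponent is 95, so the order of 40 is 95.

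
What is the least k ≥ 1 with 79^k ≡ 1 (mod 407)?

180

Since 79 ∈ (Z/407Z)^×, its order divides φ(407) = φ(11·37) = (11−1)·(37−1) = 10·36 = 360 = 2^3 · 3^2 · 5.
Divisors of 360: 1, 2, 3, 4, 5, 6, 8, 9, 10, 12, 15, 18, 20, 24, 30, 36, 40, 45, 60, 72, 90, 120, 180, 360.
Check 79^d mod 407 for each divisor in increasing order:
79^1 ≡ 79
79^2 ≡ 136
79^3 ≡ 162
79^4 ≡ 181
79^5 ≡ 54
79^6 ≡ 196
79^8 ≡ 201
79^9 ≡ 6
79^10 ≡ 67
79^12 ≡ 158
79^15 ≡ 362
79^18 ≡ 36
79^20 ≡ 12
79^24 ≡ 137
79^30 ≡ 397
79^36 ≡ 75
79^40 ≡ 144
79^45 ≡ 43
79^60 ≡ 100
79^72 ≡ 334
79^90 ≡ 221
79^120 ≡ 232
79^180 ≡ 1
Hence ord(79) = 180.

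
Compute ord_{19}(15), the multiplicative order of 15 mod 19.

18

Since 15 ∈ (Z/19Z)^×, its order divides φ(19) = 19 − 1 = 18 = 2 · 3^2.
Divisors of 18: 1, 2, 3, 6, 9, 18.
Evaluate successive powers at the divisors of 18:
15^1 ≡ 15 (mod 19)
15^2 ≡ 16 (mod 19)
15^3 ≡ 12 (mod 19)
15^6 ≡ 11 (mod 19)
15^9 ≡ 18 (mod 19)
15^18 ≡ 1 (mod 19) ✓
So ord_19(15) = 18.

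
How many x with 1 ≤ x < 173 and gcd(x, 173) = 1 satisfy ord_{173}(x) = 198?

φ(173) = 173 − 1 = 172 = 2^2 · 43.
Since (Z/173Z)^× is cyclic of order 172, the number of elements of order d is φ(d) when d | 172 and 0 otherwise.
198 does not divide 172, so no element of (Z/173Z)^× has order 198.

0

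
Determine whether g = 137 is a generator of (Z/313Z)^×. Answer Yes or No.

φ(313) = 313 − 1 = 312 = 2^3 · 3 · 13.
Test 137^(312/q) mod 313 for each prime factor q of 312:
137^156 ≡ 1 (mod 313)  [q = 2: ≡ 1 ✗]
137^104 ≡ 98 (mod 313)  [q = 3: ≢ 1 ✓]
137^24 ≡ 48 (mod 313)  [q = 13: ≢ 1 ✓]
Since 137^156 ≡ 1, the order of 137 divides 156 < 312, so 137 is not a primitive root.

No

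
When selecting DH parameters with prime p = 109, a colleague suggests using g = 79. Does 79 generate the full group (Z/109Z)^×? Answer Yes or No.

φ(109) = 109 − 1 = 108 = 2^2 · 3^3.
An element g generates (Z/109Z)^× iff g^(108/q) ≢ 1 (mod 109) for each prime q ∈ {2, 3}.
79^54 ≡ 108 (mod 109)  [q = 2: ≢ 1 ✓]
79^36 ≡ 45 (mod 109)  [q = 3: ≢ 1 ✓]
Every test exponent gives a nontrivial residue, hence 79 generates the full group.

Yes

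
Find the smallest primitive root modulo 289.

φ(289) = φ(17^2) = 17·(17−1) = 272 = 2^4 · 17.
Test candidates g = 2, 3, … against the prime factors q ∈ {2, 17} of φ(289): g is a generator iff g^(272/q) ≢ 1 for every such q.
g = 2: 2^136 ≡ 1 — hits 1, so not a primitive root.
g = 3: 3^136 ≡ 288; 3^16 ≡ 171 — none is 1, so 3 is a primitive root.
The smallest primitive root modulo 289 is 3.

3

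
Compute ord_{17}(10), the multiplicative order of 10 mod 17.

The order of 10 must divide φ(17) = 17 − 1 = 16 = 2^4.
Divisors of 16: 1, 2, 4, 8, 16.
Evaluate successive powers at the divisors of 16:
10^1 ≡ 10
10^2 ≡ 15
10^4 ≡ 4
10^8 ≡ 16
10^16 ≡ 1
So ord_17(10) = 16.

16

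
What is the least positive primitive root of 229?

6

φ(229) = 229 − 1 = 228 = 2^2 · 3 · 19.
g is a primitive root iff g^(228/q) ≢ 1 (mod 229) for each prime q ∈ {2, 3, 19}.
g = 2: 2^114 ≡ 228; 2^76 ≡ 1 — hits 1, so not a primitive root.
g = 3: 3^114 ≡ 1 — hits 1, so not a primitive root.
g = 4: 4^114 ≡ 1 — hits 1, so not a primitive root.
g = 5: 5^114 ≡ 1 — hits 1, so not a primitive root.
g = 6: 6^114 ≡ 228; 6^76 ≡ 134; 6^12 ≡ 165 — none is 1, so 6 is a primitive root.
Hence the least primitive root of 229 is 6.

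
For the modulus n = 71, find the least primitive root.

7

φ(71) = 71 − 1 = 70 = 2 · 5 · 7.
g is a primitive root iff g^(70/q) ≢ 1 (mod 71) for each prime q ∈ {2, 5, 7}.
g = 2: 2^35 ≡ 1 — hits 1, so not a primitive root.
g = 3: 3^35 ≡ 1 — hits 1, so not a primitive root.
g = 4: 4^35 ≡ 1 — hits 1, so not a primitive root.
g = 5: 5^35 ≡ 1 — hits 1, so not a primitive root.
g = 6: 6^35 ≡ 1 — hits 1, so not a primitive root.
g = 7: 7^35 ≡ 70; 7^14 ≡ 54; 7^10 ≡ 45 — none is 1, so 7 is a primitive root.
The smallest primitive root modulo 71 is 7.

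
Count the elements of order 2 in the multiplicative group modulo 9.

1

φ(9) = φ(3^2) = 3·(3−1) = 6 = 2 · 3.
(Z/9Z)^× is cyclic (|G| = 6); a cyclic group of order m has exactly φ(d) elements of each order d | m, and none otherwise.
2 | 6, and φ(2) = 2 − 1 = 1.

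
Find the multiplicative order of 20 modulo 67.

66

ord(20) | φ(67) = 67 − 1 = 66 = 2 · 3 · 11.
Divisors of 66: 1, 2, 3, 6, 11, 22, 33, 66.
Evaluate successive powers at the divisors of 66:
20^1 ≡ 20
20^2 ≡ 65
20^3 ≡ 27
20^6 ≡ 59
20^11 ≡ 30
20^22 ≡ 29
20^33 ≡ 66
20^66 ≡ 1
Therefore the multiplicative order of 20 modulo 67 is 66.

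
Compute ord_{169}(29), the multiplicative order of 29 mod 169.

39

Since 29 ∈ (Z/169Z)^×, its order divides φ(169) = φ(13^2) = 13·(13−1) = 156 = 2^2 · 3 · 13.
Divisors of 156: 1, 2, 3, 4, 6, 12, 13, 26, 39, 52, 78, 156.
Check 29^d mod 169 for each divisor in increasing order:
29^1 ≡ 29
29^2 ≡ 165
29^3 ≡ 53
29^4 ≡ 16
29^6 ≡ 105
29^12 ≡ 40
29^13 ≡ 146
29^26 ≡ 22
29^39 ≡ 1
The smallest such exponent is 39, so the order of 29 is 39.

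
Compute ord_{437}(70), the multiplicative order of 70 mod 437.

18

Since 70 ∈ (Z/437Z)^×, its order divides φ(437) = φ(19·23) = (19−1)·(23−1) = 18·22 = 396 = 2^2 · 3^2 · 11.
Divisors of 396: 1, 2, 3, 4, 6, 9, 11, 12, 18, 22, 33, 36, 44, 66, 99, 132, 198, 396.
Compute 70^d (mod 437) for the divisors d until we hit 1:
70^1 ≡ 70 (mod 437)
70^2 ≡ 93 (mod 437)
70^3 ≡ 392 (mod 437)
70^4 ≡ 346 (mod 437)
70^6 ≡ 277 (mod 437)
70^9 ≡ 208 (mod 437)
70^11 ≡ 116 (mod 437)
70^12 ≡ 254 (mod 437)
70^18 ≡ 1 (mod 437) ✓
Hence ord(70) = 18.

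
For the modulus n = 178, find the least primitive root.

3

φ(178) = φ(2)·φ(89) = 1·88 = 88 = 2^3 · 11.
g is a primitive root iff g^(88/q) ≢ 1 (mod 178) for each prime q ∈ {2, 11}.
g = 2: gcd(2, 178) = 2 > 1, not a unit — skip.
g = 3: 3^44 ≡ 177; 3^8 ≡ 153 — none is 1, so 3 is a primitive root.
So 3 is the smallest generator of (Z/178Z)^×.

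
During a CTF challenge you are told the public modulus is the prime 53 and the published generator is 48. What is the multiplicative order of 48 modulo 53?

ord(48) | φ(53) = 53 − 1 = 52 = 2^2 · 13.
Divisors of 52: 1, 2, 4, 13, 26, 52.
Evaluate successive powers at the divisors of 52:
48^1 ≡ 48 (mod 53)
48^2 ≡ 25 (mod 53)
48^4 ≡ 42 (mod 53)
48^13 ≡ 30 (mod 53)
48^26 ≡ 52 (mod 53)
48^52 ≡ 1 (mod 53) ✓
The smallest such exponent is 52, so the order of 48 is 52.

52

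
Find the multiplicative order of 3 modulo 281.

Since 3 ∈ (Z/281Z)^×, its order divides φ(281) = 281 − 1 = 280 = 2^3 · 5 · 7.
Divisors of 280: 1, 2, 4, 5, 7, 8, 10, 14, 20, 28, 35, 40, 56, 70, 140, 280.
Test each divisor d:
3^1 ≡ 3
3^2 ≡ 9
3^4 ≡ 81
3^5 ≡ 243
3^7 ≡ 220
3^8 ≡ 98
3^10 ≡ 39
3^14 ≡ 68
3^20 ≡ 116
3^28 ≡ 128
3^35 ≡ 60
3^40 ≡ 249
3^56 ≡ 86
3^70 ≡ 228
3^140 ≡ 280
3^280 ≡ 1
Hence ord(3) = 280.

280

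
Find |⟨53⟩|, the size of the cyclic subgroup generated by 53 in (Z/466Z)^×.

232

Since 53 ∈ (Z/466Z)^×, its order divides φ(466) = φ(2)·φ(233) = 1·232 = 232 = 2^3 · 29.
Divisors of 232: 1, 2, 4, 8, 29, 58, 116, 232.
Compute 53^d (mod 466) for the divisors d until we hit 1:
53^1 ≡ 53 (mod 466)
53^2 ≡ 13 (mod 466)
53^4 ≡ 169 (mod 466)
53^8 ≡ 135 (mod 466)
53^29 ≡ 369 (mod 466)
53^58 ≡ 89 (mod 466)
53^116 ≡ 465 (mod 466)
53^232 ≡ 1 (mod 466) ✓
Therefore the multiplicative order of 53 modulo 466 is 232.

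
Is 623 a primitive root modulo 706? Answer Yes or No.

No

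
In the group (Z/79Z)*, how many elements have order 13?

12

φ(79) = 79 − 1 = 78 = 2 · 3 · 13.
In a cyclic group of order 78, there are φ(d) elements of order d for each divisor d of 78, and zero for non-divisors.
13 | 78, and φ(13) = 13 − 1 = 12.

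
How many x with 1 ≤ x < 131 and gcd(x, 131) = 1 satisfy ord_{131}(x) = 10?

φ(131) = 131 − 1 = 130 = 2 · 5 · 13.
In a cyclic group of order 130, there are φ(d) elements of order d for each divisor d of 130, and zero for non-divisors.
10 = 2 · 5 divides 130, and φ(10) = 4.

4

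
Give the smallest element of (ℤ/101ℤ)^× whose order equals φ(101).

φ(101) = 101 − 1 = 100 = 2^2 · 5^2.
g is a primitive root iff g^(100/q) ≢ 1 (mod 101) for each prime q ∈ {2, 5}.
g = 2: 2^50 ≡ 100; 2^20 ≡ 95 — none is 1, so 2 is a primitive root.
The smallest primitive root modulo 101 is 2.

2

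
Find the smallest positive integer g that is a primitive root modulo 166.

5

φ(166) = φ(2)·φ(83) = 1·82 = 82 = 2 · 41.
g is a primitive root iff g^(82/q) ≢ 1 (mod 166) for each prime q ∈ {2, 41}.
g = 2: gcd(2, 166) = 2 > 1, not a unit — skip.
g = 3: 3^41 ≡ 1 — hits 1, so not a primitive root.
g = 4: gcd(4, 166) = 2 > 1, not a unit — skip.
g = 5: 5^41 ≡ 165; 5^2 ≡ 25 — none is 1, so 5 is a primitive root.
Hence the least primitive root of 166 is 5.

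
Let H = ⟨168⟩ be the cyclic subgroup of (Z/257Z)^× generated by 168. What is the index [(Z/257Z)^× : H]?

Since 168 ∈ (Z/257Z)^×, its order divides φ(257) = 257 − 1 = 256 = 2^8.
Divisors of 256: 1, 2, 4, 8, 16, 32, 64, 128, 256.
Test each divisor d:
168^1 ≡ 168
168^2 ≡ 211
168^4 ≡ 60
168^8 ≡ 2
168^16 ≡ 4
168^32 ≡ 16
168^64 ≡ 256
168^128 ≡ 1
The order of 168 is 128, so the subgroup it generates has 128 elements.
[(Z/257Z)^× : ⟨168⟩] = 256/128 = 2.

2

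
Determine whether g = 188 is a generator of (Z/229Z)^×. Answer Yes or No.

Yes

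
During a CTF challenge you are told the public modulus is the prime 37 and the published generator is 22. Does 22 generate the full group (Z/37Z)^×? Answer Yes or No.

φ(37) = 37 − 1 = 36 = 2^2 · 3^2.
22 is a primitive root mod 37 iff 22^(φ(37)/q) ≢ 1 for every prime q | φ(37), i.e. q ∈ {2, 3}.
22^18 ≡ 36 (mod 37)  [q = 2: ≢ 1 ✓]
22^12 ≡ 26 (mod 37)  [q = 3: ≢ 1 ✓]
None equal 1, so ord_37(22) = 36: 22 is a primitive root.

Yes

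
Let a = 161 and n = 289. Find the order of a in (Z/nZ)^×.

136

By Lagrange's theorem, ord_289(161) divides φ(289) = φ(17^2) = 17·(17−1) = 272 = 2^4 · 17.
Divisors of 272: 1, 2, 4, 8, 16, 17, 34, 68, 136, 272.
Evaluate successive powers at the divisors of 272:
161^1 ≡ 161 (mod 289)
161^2 ≡ 200 (mod 289)
161^4 ≡ 118 (mod 289)
161^8 ≡ 52 (mod 289)
161^16 ≡ 103 (mod 289)
161^17 ≡ 110 (mod 289)
161^34 ≡ 251 (mod 289)
161^68 ≡ 288 (mod 289)
161^136 ≡ 1 (mod 289) ✓
The smallest such exponent is 136, so the order of 161 is 136.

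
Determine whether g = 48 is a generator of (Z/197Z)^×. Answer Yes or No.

φ(197) = 197 − 1 = 196 = 2^2 · 7^2.
An element g generates (Z/197Z)^× iff g^(196/q) ≢ 1 (mod 197) for each prime q ∈ {2, 7}.
48^98 ≡ 196 (mod 197)  [q = 2: ≢ 1 ✓]
48^28 ≡ 191 (mod 197)  [q = 7: ≢ 1 ✓]
All checks pass, so 48 has order 196 and is a primitive root modulo 197.

Yes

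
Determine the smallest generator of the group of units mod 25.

2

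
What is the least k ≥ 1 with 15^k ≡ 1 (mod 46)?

22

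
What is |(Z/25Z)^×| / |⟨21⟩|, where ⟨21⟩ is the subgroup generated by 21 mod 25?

4

By Lagrange's theorem, ord_25(21) divides φ(25) = φ(5^2) = 5·(5−1) = 20 = 2^2 · 5.
Divisors of 20: 1, 2, 4, 5, 10, 20.
Evaluate successive powers at the divisors of 20:
21^1 ≡ 21 (mod 25)
21^2 ≡ 16 (mod 25)
21^4 ≡ 6 (mod 25)
21^5 ≡ 1 (mod 25) ✓
Thus |⟨21⟩| = ord(21) = 5.
Index = |(Z/25Z)^×| / |⟨21⟩| = 20 / 5 = 4.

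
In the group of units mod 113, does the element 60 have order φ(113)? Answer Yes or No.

No

φ(113) = 113 − 1 = 112 = 2^4 · 7.
It suffices to check that the order of 60 is not a proper divisor of 112: compute 60^(112/q) for q ∈ {2, 7}.
60^56 ≡ 1 (mod 113)  [q = 2: ≡ 1 ✗]
60^16 ≡ 16 (mod 113)  [q = 7: ≢ 1 ✓]
The check at q = 2 fails, so 60 generates a proper subgroup.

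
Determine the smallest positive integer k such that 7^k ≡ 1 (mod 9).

3

By Lagrange's theorem, ord_9(7) divides φ(9) = φ(3^2) = 3·(3−1) = 6 = 2 · 3.
Divisors of 6: 1, 2, 3, 6.
Compute 7^d (mod 9) for the divisors d until we hit 1:
7^1 ≡ 7
7^2 ≡ 4
7^3 ≡ 1
So ord_9(7) = 3.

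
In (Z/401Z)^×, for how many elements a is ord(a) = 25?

φ(401) = 401 − 1 = 400 = 2^4 · 5^2.
(Z/401Z)^× is cyclic (|G| = 400); a cyclic group of order m has exactly φ(d) elements of each order d | m, and none otherwise.
25 = 5^2 divides 400, and φ(25) = 20.

20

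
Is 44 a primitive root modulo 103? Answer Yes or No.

Yes

φ(103) = 103 − 1 = 102 = 2 · 3 · 17.
44 is a primitive root mod 103 iff 44^(φ(103)/q) ≢ 1 for every prime q | φ(103), i.e. q ∈ {2, 3, 17}.
44^51 ≡ 102 (mod 103)  [q = 2: ≢ 1 ✓]
44^34 ≡ 46 (mod 103)  [q = 3: ≢ 1 ✓]
44^6 ≡ 9 (mod 103)  [q = 17: ≢ 1 ✓]
All checks pass, so 44 has order 102 and is a primitive root modulo 103.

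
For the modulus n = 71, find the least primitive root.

7

φ(71) = 71 − 1 = 70 = 2 · 5 · 7.
Test candidates g = 2, 3, … against the prime factors q ∈ {2, 5, 7} of φ(71): g is a generator iff g^(70/q) ≢ 1 for every such q.
g = 2: 2^35 ≡ 1 — hits 1, so not a primitive root.
g = 3: 3^35 ≡ 1 — hits 1, so not a primitive root.
g = 4: 4^35 ≡ 1 — hits 1, so not a primitive root.
g = 5: 5^35 ≡ 1 — hits 1, so not a primitive root.
g = 6: 6^35 ≡ 1 — hits 1, so not a primitive root.
g = 7: 7^35 ≡ 70; 7^14 ≡ 54; 7^10 ≡ 45 — none is 1, so 7 is a primitive root.
Hence the least primitive root of 71 is 7.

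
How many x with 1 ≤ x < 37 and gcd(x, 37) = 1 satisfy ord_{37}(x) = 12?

4

φ(37) = 37 − 1 = 36 = 2^2 · 3^2.
(Z/37Z)^× is cyclic (|G| = 36); a cyclic group of order m has exactly φ(d) elements of each order d | m, and none otherwise.
12 = 2^2 · 3 divides 36, and φ(12) = 4.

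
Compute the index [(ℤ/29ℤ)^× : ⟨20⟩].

4

By Lagrange's theorem, ord_29(20) divides φ(29) = 29 − 1 = 28 = 2^2 · 7.
Divisors of 28: 1, 2, 4, 7, 14, 28.
Test each divisor d:
20^1 ≡ 20
20^2 ≡ 23
20^4 ≡ 7
20^7 ≡ 1
Thus |⟨20⟩| = ord(20) = 7.
Index = |(Z/29Z)^×| / |⟨20⟩| = 28 / 7 = 4.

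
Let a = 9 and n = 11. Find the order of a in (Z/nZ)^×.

ord(9) | φ(11) = 11 − 1 = 10 = 2 · 5.
Divisors of 10: 1, 2, 5, 10.
Check 9^d mod 11 for each divisor in increasing order:
9^1 ≡ 9 (mod 11)
9^2 ≡ 4 (mod 11)
9^5 ≡ 1 (mod 11) ✓
So ord_11(9) = 5.

5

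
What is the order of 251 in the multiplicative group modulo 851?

132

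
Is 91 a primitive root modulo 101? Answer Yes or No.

No

φ(101) = 101 − 1 = 100 = 2^2 · 5^2.
It suffices to check that the order of 91 is not a proper divisor of 100: compute 91^(100/q) for q ∈ {2, 5}.
91^50 ≡ 100 (mod 101)  [q = 2: ≢ 1 ✓]
91^20 ≡ 1 (mod 101)  [q = 5: ≡ 1 ✗]
91^20 ≡ 1 shows ord(91) | 20, strictly less than φ(101); not a primitive root.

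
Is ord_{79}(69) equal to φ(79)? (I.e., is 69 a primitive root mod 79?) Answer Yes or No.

No

φ(79) = 79 − 1 = 78 = 2 · 3 · 13.
An element g generates (Z/79Z)^× iff g^(78/q) ≢ 1 (mod 79) for each prime q ∈ {2, 3, 13}.
69^39 ≡ 78 (mod 79)  [q = 2: ≢ 1 ✓]
69^26 ≡ 1 (mod 79)  [q = 3: ≡ 1 ✗]
69^6 ≡ 18 (mod 79)  [q = 13: ≢ 1 ✓]
The check at q = 3 fails, so 69 generates a proper subgroup.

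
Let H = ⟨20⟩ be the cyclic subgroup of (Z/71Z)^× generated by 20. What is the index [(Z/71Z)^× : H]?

10

ord(20) | φ(71) = 71 − 1 = 70 = 2 · 5 · 7.
Divisors of 70: 1, 2, 5, 7, 10, 14, 35, 70.
Evaluate successive powers at the divisors of 70:
20^1 ≡ 20 (mod 71)
20^2 ≡ 45 (mod 71)
20^5 ≡ 30 (mod 71)
20^7 ≡ 1 (mod 71) ✓
The order of 20 is 7, so the subgroup it generates has 7 elements.
Index = |(Z/71Z)^×| / |⟨20⟩| = 70 / 7 = 10.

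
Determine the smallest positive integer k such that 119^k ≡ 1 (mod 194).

4

By Lagrange's theorem, ord_194(119) divides φ(194) = φ(2)·φ(97) = 1·96 = 96 = 2^5 · 3.
Divisors of 96: 1, 2, 3, 4, 6, 8, 12, 16, 24, 32, 48, 96.
Evaluate successive powers at the divisors of 96:
119^1 ≡ 119
119^2 ≡ 193
119^3 ≡ 75
119^4 ≡ 1
Hence ord(119) = 4.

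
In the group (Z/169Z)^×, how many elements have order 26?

12

φ(169) = φ(13^2) = 13·(13−1) = 156 = 2^2 · 3 · 13.
In a cyclic group of order 156, there are φ(d) elements of order d for each divisor d of 156, and zero for non-divisors.
26 = 2 · 13 divides 156, and φ(26) = 12.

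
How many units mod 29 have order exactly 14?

6

φ(29) = 29 − 1 = 28 = 2^2 · 7.
In a cyclic group of order 28, there are φ(d) elements of order d for each divisor d of 28, and zero for non-divisors.
14 = 2 · 7 divides 28, and φ(14) = 6.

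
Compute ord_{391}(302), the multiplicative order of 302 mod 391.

44

ord(302) | φ(391) = φ(17·23) = (17−1)·(23−1) = 16·22 = 352 = 2^5 · 11.
Divisors of 352: 1, 2, 4, 8, 11, 16, 22, 32, 44, 88, 176, 352.
Test each divisor d:
302^1 ≡ 302 (mod 391)
302^2 ≡ 101 (mod 391)
302^4 ≡ 35 (mod 391)
302^8 ≡ 52 (mod 391)
302^11 ≡ 208 (mod 391)
302^16 ≡ 358 (mod 391)
302^22 ≡ 254 (mod 391)
302^32 ≡ 307 (mod 391)
302^44 ≡ 1 (mod 391) ✓
Therefore the multiplicative order of 302 modulo 391 is 44.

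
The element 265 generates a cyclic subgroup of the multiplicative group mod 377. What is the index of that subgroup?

12

ord(265) | φ(377) = φ(13·29) = (13−1)·(29−1) = 12·28 = 336 = 2^4 · 3 · 7.
Divisors of 336: 1, 2, 3, 4, 6, 7, 8, 12, 14, 16, 21, 24, 28, 42, 48, 56, 84, 112, 168, 336.
Check 265^d mod 377 for each divisor in increasing order:
265^1 ≡ 265 (mod 377)
265^2 ≡ 103 (mod 377)
265^3 ≡ 151 (mod 377)
265^4 ≡ 53 (mod 377)
265^6 ≡ 181 (mod 377)
265^7 ≡ 86 (mod 377)
265^8 ≡ 170 (mod 377)
265^12 ≡ 339 (mod 377)
265^14 ≡ 233 (mod 377)
265^16 ≡ 248 (mod 377)
265^21 ≡ 57 (mod 377)
265^24 ≡ 313 (mod 377)
265^28 ≡ 1 (mod 377) ✓
So ord_377(265) = 28, hence |⟨265⟩| = 28.
[(Z/377Z)^× : ⟨265⟩] = 336/28 = 12.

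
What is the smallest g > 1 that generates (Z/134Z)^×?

7

φ(134) = φ(2)·φ(67) = 1·66 = 66 = 2 · 3 · 11.
Test candidates g = 2, 3, … against the prime factors q ∈ {2, 3, 11} of φ(134): g is a generator iff g^(66/q) ≢ 1 for every such q.
g = 2: gcd(2, 134) = 2 > 1, not a unit — skip.
g = 3: 3^33 ≡ 133; 3^22 ≡ 1 — hits 1, so not a primitive root.
g = 4: gcd(4, 134) = 2 > 1, not a unit — skip.
g = 5: 5^33 ≡ 133; 5^22 ≡ 1 — hits 1, so not a primitive root.
g = 6: gcd(6, 134) = 2 > 1, not a unit — skip.
g = 7: 7^33 ≡ 133; 7^22 ≡ 29; 7^6 ≡ 131 — none is 1, so 7 is a primitive root.
So 7 is the smallest generator of (Z/134Z)^×.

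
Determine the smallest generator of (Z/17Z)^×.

φ(17) = 17 − 1 = 16 = 2^4.
g is a primitive root iff g^(16/q) ≢ 1 (mod 17) for each prime q ∈ {2}.
g = 2: 2^8 ≡ 1 — hits 1, so not a primitive root.
g = 3: 3^8 ≡ 16 — none is 1, so 3 is a primitive root.
So 3 is the smallest generator of (Z/17Z)^×.

3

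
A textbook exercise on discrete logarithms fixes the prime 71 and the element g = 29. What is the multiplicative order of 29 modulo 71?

The order of 29 must divide φ(71) = 71 − 1 = 70 = 2 · 5 · 7.
Divisors of 70: 1, 2, 5, 7, 10, 14, 35, 70.
Compute 29^d (mod 71) for the divisors d until we hit 1:
29^1 ≡ 29
29^2 ≡ 60
29^5 ≡ 30
29^7 ≡ 25
29^10 ≡ 48
29^14 ≡ 57
29^35 ≡ 1
Hence ord(29) = 35.

35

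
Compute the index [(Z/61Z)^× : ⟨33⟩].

3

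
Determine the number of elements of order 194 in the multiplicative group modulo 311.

0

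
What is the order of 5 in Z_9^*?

By Lagrange's theorem, ord_9(5) divides φ(9) = φ(3^2) = 3·(3−1) = 6 = 2 · 3.
Divisors of 6: 1, 2, 3, 6.
Test each divisor d:
5^1 ≡ 5 (mod 9)
5^2 ≡ 7 (mod 9)
5^3 ≡ 8 (mod 9)
5^6 ≡ 1 (mod 9) ✓
So ord_9(5) = 6.

6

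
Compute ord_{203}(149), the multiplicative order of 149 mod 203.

By Lagrange's theorem, ord_203(149) divides φ(203) = φ(7·29) = (7−1)·(29−1) = 6·28 = 168 = 2^3 · 3 · 7.
Divisors of 168: 1, 2, 3, 4, 6, 7, 8, 12, 14, 21, 24, 28, 42, 56, 84, 168.
Test each divisor d:
149^1 ≡ 149 (mod 203)
149^2 ≡ 74 (mod 203)
149^3 ≡ 64 (mod 203)
149^4 ≡ 198 (mod 203)
149^6 ≡ 36 (mod 203)
149^7 ≡ 86 (mod 203)
149^8 ≡ 25 (mod 203)
149^12 ≡ 78 (mod 203)
149^14 ≡ 88 (mod 203)
149^21 ≡ 57 (mod 203)
149^24 ≡ 197 (mod 203)
149^28 ≡ 30 (mod 203)
149^42 ≡ 1 (mod 203) ✓
Therefore the multiplicative order of 149 modulo 203 is 42.

42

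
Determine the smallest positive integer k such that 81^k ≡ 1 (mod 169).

The order of 81 must divide φ(169) = φ(13^2) = 13·(13−1) = 156 = 2^2 · 3 · 13.
Divisors of 156: 1, 2, 3, 4, 6, 12, 13, 26, 39, 52, 78, 156.
Compute 81^d (mod 169) for the divisors d until we hit 1:
81^1 ≡ 81
81^2 ≡ 139
81^3 ≡ 105
81^4 ≡ 55
81^6 ≡ 40
81^12 ≡ 79
81^13 ≡ 146
81^26 ≡ 22
81^39 ≡ 1
So ord_169(81) = 39.

39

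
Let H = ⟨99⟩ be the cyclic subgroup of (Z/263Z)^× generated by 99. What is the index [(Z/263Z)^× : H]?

ord(99) | φ(263) = 263 − 1 = 262 = 2 · 131.
Divisors of 262: 1, 2, 131, 262.
Evaluate successive powers at the divisors of 262:
99^1 ≡ 99 (mod 263)
99^2 ≡ 70 (mod 263)
99^131 ≡ 1 (mod 263) ✓
The order of 99 is 131, so the subgroup it generates has 131 elements.
[(Z/263Z)^× : ⟨99⟩] = 262/131 = 2.

2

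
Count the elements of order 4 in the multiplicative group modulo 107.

0

φ(107) = 107 − 1 = 106 = 2 · 53.
In a cyclic group of order 106, there are φ(d) elements of order d for each divisor d of 106, and zero for non-divisors.
4 does not divide 106, so no element of (Z/107Z)^× has order 4.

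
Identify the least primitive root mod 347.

2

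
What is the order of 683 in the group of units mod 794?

9

ord(683) | φ(794) = φ(2)·φ(397) = 1·396 = 396 = 2^2 · 3^2 · 11.
Divisors of 396: 1, 2, 3, 4, 6, 9, 11, 12, 18, 22, 33, 36, 44, 66, 99, 132, 198, 396.
Compute 683^d (mod 794) for the divisors d until we hit 1:
683^1 ≡ 683 (mod 794)
683^2 ≡ 411 (mod 794)
683^3 ≡ 431 (mod 794)
683^4 ≡ 593 (mod 794)
683^6 ≡ 759 (mod 794)
683^9 ≡ 1 (mod 794) ✓
The smallest such exponent is 9, so the order of 683 is 9.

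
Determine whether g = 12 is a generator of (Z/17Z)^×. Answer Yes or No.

Yes

φ(17) = 17 − 1 = 16 = 2^4.
Test 12^(16/q) mod 17 for each prime factor q of 16:
12^8 ≡ 16 (mod 17)  [q = 2: ≢ 1 ✓]
All checks pass, so 12 has order 16 and is a primitive root modulo 17.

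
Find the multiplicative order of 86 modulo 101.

Since 86 ∈ (Z/101Z)^×, its order divides φ(101) = 101 − 1 = 100 = 2^2 · 5^2.
Divisors of 100: 1, 2, 4, 5, 10, 20, 25, 50, 100.
Evaluate successive powers at the divisors of 100:
86^1 ≡ 86 (mod 101)
86^2 ≡ 23 (mod 101)
86^4 ≡ 24 (mod 101)
86^5 ≡ 44 (mod 101)
86^10 ≡ 17 (mod 101)
86^20 ≡ 87 (mod 101)
86^25 ≡ 91 (mod 101)
86^50 ≡ 100 (mod 101)
86^100 ≡ 1 (mod 101) ✓
Therefore the multiplicative order of 86 modulo 101 is 100.

100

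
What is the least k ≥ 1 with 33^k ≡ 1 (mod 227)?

113

ord(33) | φ(227) = 227 − 1 = 226 = 2 · 113.
Divisors of 226: 1, 2, 113, 226.
Compute 33^d (mod 227) for the divisors d until we hit 1:
33^1 ≡ 33
33^2 ≡ 181
33^113 ≡ 1
Therefore the multiplicative order of 33 modulo 227 is 113.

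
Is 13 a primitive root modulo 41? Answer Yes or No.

Yes

φ(41) = 41 − 1 = 40 = 2^3 · 5.
An element g generates (Z/41Z)^× iff g^(40/q) ≢ 1 (mod 41) for each prime q ∈ {2, 5}.
13^20 ≡ 40 (mod 41)  [q = 2: ≢ 1 ✓]
13^8 ≡ 10 (mod 41)  [q = 5: ≢ 1 ✓]
Every test exponent gives a nontrivial residue, hence 13 generates the full group.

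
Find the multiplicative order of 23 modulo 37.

Since 23 ∈ (Z/37Z)^×, its order divides φ(37) = 37 − 1 = 36 = 2^2 · 3^2.
Divisors of 36: 1, 2, 3, 4, 6, 9, 12, 18, 36.
Evaluate successive powers at the divisors of 36:
23^1 ≡ 23 (mod 37)
23^2 ≡ 11 (mod 37)
23^3 ≡ 31 (mod 37)
23^4 ≡ 10 (mod 37)
23^6 ≡ 36 (mod 37)
23^9 ≡ 6 (mod 37)
23^12 ≡ 1 (mod 37) ✓
The smallest such exponent is 12, so the order of 23 is 12.

12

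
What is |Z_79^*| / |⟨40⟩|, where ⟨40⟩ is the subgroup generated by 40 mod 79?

2

ord(40) | φ(79) = 79 − 1 = 78 = 2 · 3 · 13.
Divisors of 78: 1, 2, 3, 6, 13, 26, 39, 78.
Compute 40^d (mod 79) for the divisors d until we hit 1:
40^1 ≡ 40 (mod 79)
40^2 ≡ 20 (mod 79)
40^3 ≡ 10 (mod 79)
40^6 ≡ 21 (mod 79)
40^13 ≡ 23 (mod 79)
40^26 ≡ 55 (mod 79)
40^39 ≡ 1 (mod 79) ✓
Thus |⟨40⟩| = ord(40) = 39.
The index is φ(79) / ord(40) = 78 / 39 = 2.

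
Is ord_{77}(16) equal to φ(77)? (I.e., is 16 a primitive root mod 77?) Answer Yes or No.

77 = 7 · 11 is a product of two distinct odd primes, so (Z/77Z)^× ≅ (Z/7Z)^× × (Z/11Z)^× is not cyclic.
No primitive root modulo 77 exists; in particular 16 is not one.

No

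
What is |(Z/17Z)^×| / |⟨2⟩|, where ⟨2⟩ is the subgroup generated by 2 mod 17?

2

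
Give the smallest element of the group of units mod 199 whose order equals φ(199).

3

φ(199) = 199 − 1 = 198 = 2 · 3^2 · 11.
g is a primitive root iff g^(198/q) ≢ 1 (mod 199) for each prime q ∈ {2, 3, 11}.
g = 2: 2^99 ≡ 1 — hits 1, so not a primitive root.
g = 3: 3^99 ≡ 198; 3^66 ≡ 106; 3^18 ≡ 125 — none is 1, so 3 is a primitive root.
The smallest primitive root modulo 199 is 3.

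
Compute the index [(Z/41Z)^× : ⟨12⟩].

1

The order of 12 must divide φ(41) = 41 − 1 = 40 = 2^3 · 5.
Divisors of 40: 1, 2, 4, 5, 8, 10, 20, 40.
Test each divisor d:
12^1 ≡ 12 (mod 41)
12^2 ≡ 21 (mod 41)
12^4 ≡ 31 (mod 41)
12^5 ≡ 3 (mod 41)
12^8 ≡ 18 (mod 41)
12^10 ≡ 9 (mod 41)
12^20 ≡ 40 (mod 41)
12^40 ≡ 1 (mod 41) ✓
Thus |⟨12⟩| = ord(12) = 40.
[(Z/41Z)^× : ⟨12⟩] = 40/40 = 1.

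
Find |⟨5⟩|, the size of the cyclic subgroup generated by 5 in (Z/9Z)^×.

ord(5) | φ(9) = φ(3^2) = 3·(3−1) = 6 = 2 · 3.
Divisors of 6: 1, 2, 3, 6.
Evaluate successive powers at the divisors of 6:
5^1 ≡ 5 (mod 9)
5^2 ≡ 7 (mod 9)
5^3 ≡ 8 (mod 9)
5^6 ≡ 1 (mod 9) ✓
Hence ord(5) = 6.

6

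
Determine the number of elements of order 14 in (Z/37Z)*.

0

φ(37) = 37 − 1 = 36 = 2^2 · 3^2.
In a cyclic group of order 36, there are φ(d) elements of order d for each divisor d of 36, and zero for non-divisors.
Since 14 ∤ 36, the count is 0.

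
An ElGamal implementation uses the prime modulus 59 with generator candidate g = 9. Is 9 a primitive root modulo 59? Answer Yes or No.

No

φ(59) = 59 − 1 = 58 = 2 · 29.
An element g generates (Z/59Z)^× iff g^(58/q) ≢ 1 (mod 59) for each prime q ∈ {2, 29}.
9^29 ≡ 1 (mod 59)  [q = 2: ≡ 1 ✗]
9^2 ≡ 22 (mod 59)  [q = 29: ≢ 1 ✓]
Since 9^29 ≡ 1, the order of 9 divides 29 < 58, so 9 is not a primitive root.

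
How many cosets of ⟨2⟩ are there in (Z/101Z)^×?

1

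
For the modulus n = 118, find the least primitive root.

11

φ(118) = φ(2)·φ(59) = 1·58 = 58 = 2 · 29.
g is a primitive root iff g^(58/q) ≢ 1 (mod 118) for each prime q ∈ {2, 29}.
g = 2: gcd(2, 118) = 2 > 1, not a unit — skip.
g = 3: 3^29 ≡ 1 — hits 1, so not a primitive root.
g = 4: gcd(4, 118) = 2 > 1, not a unit — skip.
g = 5: 5^29 ≡ 1 — hits 1, so not a primitive root.
g = 6: gcd(6, 118) = 2 > 1, not a unit — skip.
g = 7: 7^29 ≡ 1 — hits 1, so not a primitive root.
g = 8: gcd(8, 118) = 2 > 1, not a unit — skip.
g = 9: 9^29 ≡ 1 — hits 1, so not a primitive root.
g = 10: gcd(10, 118) = 2 > 1, not a unit — skip.
g = 11: 11^29 ≡ 117; 11^2 ≡ 3 — none is 1, so 11 is a primitive root.
So 11 is the smallest generator of (Z/118Z)^×.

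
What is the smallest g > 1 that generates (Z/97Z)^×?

5

φ(97) = 97 − 1 = 96 = 2^5 · 3.
g is a primitive root iff g^(96/q) ≢ 1 (mod 97) for each prime q ∈ {2, 3}.
g = 2: 2^48 ≡ 1 — hits 1, so not a primitive root.
g = 3: 3^48 ≡ 1 — hits 1, so not a primitive root.
g = 4: 4^48 ≡ 1 — hits 1, so not a primitive root.
g = 5: 5^48 ≡ 96; 5^32 ≡ 35 — none is 1, so 5 is a primitive root.
So 5 is the smallest generator of (Z/97Z)^×.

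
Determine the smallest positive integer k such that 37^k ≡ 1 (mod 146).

9

Since 37 ∈ (Z/146Z)^×, its order divides φ(146) = φ(2)·φ(73) = 1·72 = 72 = 2^3 · 3^2.
Divisors of 72: 1, 2, 3, 4, 6, 8, 9, 12, 18, 24, 36, 72.
Compute 37^d (mod 146) for the divisors d until we hit 1:
37^1 ≡ 37 (mod 146)
37^2 ≡ 55 (mod 146)
37^3 ≡ 137 (mod 146)
37^4 ≡ 105 (mod 146)
37^6 ≡ 81 (mod 146)
37^8 ≡ 75 (mod 146)
37^9 ≡ 1 (mod 146) ✓
So ord_146(37) = 9.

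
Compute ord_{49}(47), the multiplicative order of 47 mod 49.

42

The order of 47 must divide φ(49) = φ(7^2) = 7·(7−1) = 42 = 2 · 3 · 7.
Divisors of 42: 1, 2, 3, 6, 7, 14, 21, 42.
Compute 47^d (mod 49) for the divisors d until we hit 1:
47^1 ≡ 47 (mod 49)
47^2 ≡ 4 (mod 49)
47^3 ≡ 41 (mod 49)
47^6 ≡ 15 (mod 49)
47^7 ≡ 19 (mod 49)
47^14 ≡ 18 (mod 49)
47^21 ≡ 48 (mod 49)
47^42 ≡ 1 (mod 49) ✓
Hence ord(47) = 42.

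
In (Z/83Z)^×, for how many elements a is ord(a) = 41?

40

φ(83) = 83 − 1 = 82 = 2 · 41.
In a cyclic group of order 82, there are φ(d) elements of order d for each divisor d of 82, and zero for non-divisors.
41 | 82, and φ(41) = 41 − 1 = 40.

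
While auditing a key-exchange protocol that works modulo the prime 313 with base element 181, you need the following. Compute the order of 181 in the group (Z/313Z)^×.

78

Since 181 ∈ (Z/313Z)^×, its order divides φ(313) = 313 − 1 = 312 = 2^3 · 3 · 13.
Divisors of 312: 1, 2, 3, 4, 6, 8, 12, 13, 24, 26, 39, 52, 78, 104, 156, 312.
Compute 181^d (mod 313) for the divisors d until we hit 1:
181^1 ≡ 181 (mod 313)
181^2 ≡ 209 (mod 313)
181^3 ≡ 269 (mod 313)
181^4 ≡ 174 (mod 313)
181^6 ≡ 58 (mod 313)
181^8 ≡ 228 (mod 313)
181^12 ≡ 234 (mod 313)
181^13 ≡ 99 (mod 313)
181^24 ≡ 294 (mod 313)
181^26 ≡ 98 (mod 313)
181^39 ≡ 312 (mod 313)
181^52 ≡ 214 (mod 313)
181^78 ≡ 1 (mod 313) ✓
So ord_313(181) = 78.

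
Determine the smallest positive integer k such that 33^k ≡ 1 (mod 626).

26

ord(33) | φ(626) = φ(2)·φ(313) = 1·312 = 312 = 2^3 · 3 · 13.
Divisors of 312: 1, 2, 3, 4, 6, 8, 12, 13, 24, 26, 39, 52, 78, 104, 156, 312.
Check 33^d mod 626 for each divisor in increasing order:
33^1 ≡ 33 (mod 626)
33^2 ≡ 463 (mod 626)
33^3 ≡ 255 (mod 626)
33^4 ≡ 277 (mod 626)
33^6 ≡ 547 (mod 626)
33^8 ≡ 357 (mod 626)
33^12 ≡ 607 (mod 626)
33^13 ≡ 625 (mod 626)
33^24 ≡ 361 (mod 626)
33^26 ≡ 1 (mod 626) ✓
Therefore the multiplicative order of 33 modulo 626 is 26.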